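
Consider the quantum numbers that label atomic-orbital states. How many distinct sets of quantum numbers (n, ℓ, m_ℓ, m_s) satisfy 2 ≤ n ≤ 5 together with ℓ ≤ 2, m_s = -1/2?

Work shell by shell — for each n, count the (ℓ, m_ℓ) pairs that satisfy ℓ ≤ 2:
n=2 → 4; n=3 → 9; n=4 → 9; n=5 → 9.
Orbitals: 4 + 9 + 9 + 9 = 31. With m_s fixed to -1/2 there is one state per orbital, so 31 states.

31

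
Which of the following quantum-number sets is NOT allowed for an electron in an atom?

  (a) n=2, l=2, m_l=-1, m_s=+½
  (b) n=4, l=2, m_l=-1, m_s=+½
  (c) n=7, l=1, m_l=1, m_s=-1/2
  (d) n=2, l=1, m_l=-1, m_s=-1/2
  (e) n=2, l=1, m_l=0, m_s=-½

(a) has l = 2 ≥ n = 2, violating 0 ≤ l ≤ n−1.
The remaining sets (b), (c), (d), (e) satisfy all four rules.

(a)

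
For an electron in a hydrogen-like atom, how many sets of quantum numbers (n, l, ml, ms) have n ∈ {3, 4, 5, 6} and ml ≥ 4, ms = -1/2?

Count contributing orbitals for each principal shell:
n=5 → 1; n=6 → 3.
Orbitals: 1 + 3 = 4. With ms fixed to -1/2 there is one state per orbital, so 4 states.

4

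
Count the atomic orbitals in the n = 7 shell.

49

The n = 7 shell contains n² = 7² = 49 orbitals.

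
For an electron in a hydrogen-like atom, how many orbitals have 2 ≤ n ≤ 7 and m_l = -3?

10

Work shell by shell — for each n, count the (l, m_l) pairs that satisfy m_l = -3:
n=4 → 1; n=5 → 2; n=6 → 3; n=7 → 4.
Total orbitals: 1 + 2 + 3 + 4 = 10.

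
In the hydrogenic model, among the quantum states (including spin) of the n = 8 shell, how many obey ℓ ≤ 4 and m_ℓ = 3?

Go through ℓ = 0, …, 7 (the values permitted for n = 8).
Contributions: ℓ=3 → 1; ℓ=4 → 1.
Orbitals: 1 + 1 = 2. Each orbital carries two spin states, so 2 × 2 = 4 states.

4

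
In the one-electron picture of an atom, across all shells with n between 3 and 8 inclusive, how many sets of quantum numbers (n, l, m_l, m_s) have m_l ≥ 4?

40

For each n in the range, tally the orbitals obeying m_l ≥ 4:
n=5 → 1; n=6 → 3; n=7 → 6; n=8 → 10.
Orbitals: 1 + 3 + 6 + 10 = 20. Including both spin states (m_s = ±1/2) gives 2 × 20 = 40 states.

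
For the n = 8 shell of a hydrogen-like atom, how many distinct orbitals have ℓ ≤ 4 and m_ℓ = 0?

5

The n = 8 shell has ℓ = 0 through 7; check each.
Contributions: ℓ=0 → 1; ℓ=1 → 1; ℓ=2 → 1; ℓ=3 → 1; ℓ=4 → 1.
Total orbitals: 1 + 1 + 1 + 1 + 1 = 5.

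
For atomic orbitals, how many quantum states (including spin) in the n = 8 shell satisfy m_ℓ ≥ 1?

56

For n = 8, ℓ ranges over 0 … 7.
Contributions: ℓ=1 → 1; ℓ=2 → 2; ℓ=3 → 3; ℓ=4 → 4; ℓ=5 → 5; ℓ=6 → 6; ℓ=7 → 7.
Orbitals: 1 + 2 + 3 + 4 + 5 + 6 + 7 = 28. Each orbital carries two spin states, so 28 × 2 = 56 states.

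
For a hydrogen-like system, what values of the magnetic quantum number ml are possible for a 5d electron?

The 5d subshell has l = 2, and ml takes every integer from −l to +l. With l = 2 that gives the 5 values -2, -1, 0, 1, 2.

-2, -1, 0, 1, 2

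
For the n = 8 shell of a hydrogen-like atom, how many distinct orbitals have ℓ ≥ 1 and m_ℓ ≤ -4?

10

Contributions: ℓ=4 → 1; ℓ=5 → 2; ℓ=6 → 3; ℓ=7 → 4.
Total orbitals: 1 + 2 + 3 + 4 = 10.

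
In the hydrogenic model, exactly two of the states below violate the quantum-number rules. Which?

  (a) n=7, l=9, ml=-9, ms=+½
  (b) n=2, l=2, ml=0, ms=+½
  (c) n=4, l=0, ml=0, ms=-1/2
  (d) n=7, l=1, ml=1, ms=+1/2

(a) and (b)

(a) has l = 9 ≥ n = 7, violating 0 ≤ l ≤ n−1.
(b) has l = 2 ≥ n = 2, violating 0 ≤ l ≤ n−1.
The remaining sets (c), (d) satisfy all four rules.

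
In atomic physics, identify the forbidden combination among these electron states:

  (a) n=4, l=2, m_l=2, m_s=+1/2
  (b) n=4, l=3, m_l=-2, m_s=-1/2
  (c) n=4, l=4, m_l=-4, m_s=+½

(c)

(c) has l = 4 ≥ n = 4, violating 0 ≤ l ≤ n−1.
The remaining sets (a), (b) satisfy all four rules.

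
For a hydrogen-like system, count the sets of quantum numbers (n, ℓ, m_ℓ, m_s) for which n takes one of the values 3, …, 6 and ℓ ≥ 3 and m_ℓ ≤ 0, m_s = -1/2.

Count contributing orbitals for each principal shell:
n=4 → 4; n=5 → 9; n=6 → 15.
Orbitals: 4 + 9 + 15 = 28. With m_s fixed to -1/2 there is one state per orbital, so 28 states.

28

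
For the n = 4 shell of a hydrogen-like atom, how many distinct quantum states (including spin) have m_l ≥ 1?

For n = 4, l ranges over 0 … 3.
Orbitals with m_l ≥ 1, by l: l=1 → 1; l=2 → 2; l=3 → 3.
Orbitals: 1 + 2 + 3 = 6. Each orbital carries two spin states, so 6 × 2 = 12 states.

12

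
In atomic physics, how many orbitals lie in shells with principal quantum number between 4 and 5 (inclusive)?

41

Shell n has n² orbitals: 4²=16 + 5²=25 = 41 orbitals.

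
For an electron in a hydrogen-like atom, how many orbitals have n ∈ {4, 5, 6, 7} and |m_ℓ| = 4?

Per-shell orbital counts meeting the constraint:
n=5 → 2; n=6 → 4; n=7 → 6.
Total orbitals: 2 + 4 + 6 = 12.

12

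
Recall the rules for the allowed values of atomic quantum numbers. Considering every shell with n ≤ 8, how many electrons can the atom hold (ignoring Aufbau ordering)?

Total orbitals = 1² + 2² + 3² + 4² + 5² + 6² + 7² + 8² = 204. Doubling for spin gives 408 electrons.

408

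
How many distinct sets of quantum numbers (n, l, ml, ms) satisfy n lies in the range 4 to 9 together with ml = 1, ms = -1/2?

33

Treat each shell separately and count matching orbitals:
n=4 → 3; n=5 → 4; n=6 → 5; n=7 → 6; n=8 → 7; n=9 → 8.
Orbitals: 3 + 4 + 5 + 6 + 7 + 8 = 33. With ms fixed to -1/2 there is one state per orbital, so 33 states.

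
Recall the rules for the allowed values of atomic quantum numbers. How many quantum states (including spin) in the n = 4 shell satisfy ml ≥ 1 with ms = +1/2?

6

Go through l = 0, …, 3 (the values permitted for n = 4).
Per l-value: l=1 → 1; l=2 → 2; l=3 → 3.
Orbitals: 1 + 2 + 3 = 6. With ms fixed to a single value there is one state per orbital, giving 6 states.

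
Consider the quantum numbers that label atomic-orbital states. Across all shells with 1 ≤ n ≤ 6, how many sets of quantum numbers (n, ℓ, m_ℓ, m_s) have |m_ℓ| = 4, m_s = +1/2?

6

Go shell by shell, enumerating (ℓ, m_ℓ) with |m_ℓ| = 4:
n=5 → 2; n=6 → 4.
Orbitals: 2 + 4 = 6. With m_s fixed to +1/2 there is one state per orbital, so 6 states.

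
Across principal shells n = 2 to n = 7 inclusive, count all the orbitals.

139

Shell n has n² orbitals: 2²=4 + 3²=9 + 4²=16 + 5²=25 + 6²=36 + 7²=49 = 139 orbitals.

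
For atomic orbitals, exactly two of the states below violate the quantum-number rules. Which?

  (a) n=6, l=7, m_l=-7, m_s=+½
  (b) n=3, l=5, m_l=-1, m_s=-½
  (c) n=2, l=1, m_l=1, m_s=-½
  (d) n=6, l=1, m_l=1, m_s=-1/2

(a) and (b)

(a) has l = 7 ≥ n = 6, violating 0 ≤ l ≤ n−1.
(b) has l = 5 ≥ n = 3, violating 0 ≤ l ≤ n−1.
The remaining sets (c), (d) satisfy all four rules.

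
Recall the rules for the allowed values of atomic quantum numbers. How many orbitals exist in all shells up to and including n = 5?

Total orbitals = 1² + 2² + 3² + 4² + 5² = 55.

55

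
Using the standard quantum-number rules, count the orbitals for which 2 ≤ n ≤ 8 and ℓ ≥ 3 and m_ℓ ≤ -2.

50

Treat each shell separately and count matching orbitals:
n=4 → 2; n=5 → 5; n=6 → 9; n=7 → 14; n=8 → 20.
Total orbitals: 2 + 5 + 9 + 14 + 20 = 50.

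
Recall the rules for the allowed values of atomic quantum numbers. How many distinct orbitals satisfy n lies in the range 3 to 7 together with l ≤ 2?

45

Treat each shell separately and count matching orbitals:
n=3 → 9; n=4 → 9; n=5 → 9; n=6 → 9; n=7 → 9.
Total orbitals: 9 + 9 + 9 + 9 + 9 = 45.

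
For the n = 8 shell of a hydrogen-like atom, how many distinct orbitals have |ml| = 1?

Orbitals with |ml| = 1, by l: l=1 → 2; l=2 → 2; l=3 → 2; l=4 → 2; l=5 → 2; l=6 → 2; l=7 → 2.
Total orbitals: 2 + 2 + 2 + 2 + 2 + 2 + 2 = 14.

14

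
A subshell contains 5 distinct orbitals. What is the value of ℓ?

ℓ = 2

2ℓ+1 = 5 gives ℓ = 2.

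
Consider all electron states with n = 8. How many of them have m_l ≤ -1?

56

The n = 8 shell has l = 0 through 7; check each.
The (l, m_l) pairs meeting m_l ≤ -1 give: l=1 → 1; l=2 → 2; l=3 → 3; l=4 → 4; l=5 → 5; l=6 → 6; l=7 → 7.
Orbitals: 1 + 2 + 3 + 4 + 5 + 6 + 7 = 28. Each orbital carries two spin states, so 28 × 2 = 56 states.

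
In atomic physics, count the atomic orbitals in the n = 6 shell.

The n = 6 shell contains n² = 6² = 36 orbitals.

36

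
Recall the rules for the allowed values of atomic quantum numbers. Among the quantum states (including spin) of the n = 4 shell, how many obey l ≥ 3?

14

With n = 4 the allowed l are 0, 1, …, 3.
The (l, m_l) pairs meeting l ≥ 3 give: l=3 → 7.
Orbitals: 7. Each orbital carries two spin states, so 7 × 2 = 14 states.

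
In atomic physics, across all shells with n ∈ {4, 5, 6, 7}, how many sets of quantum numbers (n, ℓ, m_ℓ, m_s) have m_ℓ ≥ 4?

20

Per-shell orbital counts meeting the constraint:
n=5 → 1; n=6 → 3; n=7 → 6.
Orbitals: 1 + 3 + 6 = 10. Including both spin states (m_s = ±1/2) gives 2 × 10 = 20 states.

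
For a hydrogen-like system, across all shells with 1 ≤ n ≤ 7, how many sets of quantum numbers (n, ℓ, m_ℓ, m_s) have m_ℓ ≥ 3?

40

Work shell by shell — for each n, count the (ℓ, m_ℓ) pairs that satisfy m_ℓ ≥ 3:
n=4 → 1; n=5 → 3; n=6 → 6; n=7 → 10.
Orbitals: 1 + 3 + 6 + 10 = 20. Including both spin states (m_s = ±1/2) gives 2 × 20 = 40 states.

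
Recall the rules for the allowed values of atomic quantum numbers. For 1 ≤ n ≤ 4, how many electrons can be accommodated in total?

60

Total orbitals = 1² + 2² + 3² + 4² = 30. Doubling for spin gives 60 electrons.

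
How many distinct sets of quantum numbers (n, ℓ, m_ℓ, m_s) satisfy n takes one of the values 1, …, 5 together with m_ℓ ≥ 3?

8

Count contributing orbitals for each principal shell:
n=4 → 1; n=5 → 3.
Orbitals: 1 + 3 = 4. Including both spin states (m_s = ±1/2) gives 2 × 4 = 8 states.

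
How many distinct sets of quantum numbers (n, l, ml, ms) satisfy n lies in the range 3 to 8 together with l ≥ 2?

For each n in the range, tally the orbitals obeying l ≥ 2:
n=3 → 5; n=4 → 12; n=5 → 21; n=6 → 32; n=7 → 45; n=8 → 60.
Orbitals: 5 + 12 + 21 + 32 + 45 + 60 = 175. Including both spin states (ms = ±1/2) gives 2 × 175 = 350 states.

350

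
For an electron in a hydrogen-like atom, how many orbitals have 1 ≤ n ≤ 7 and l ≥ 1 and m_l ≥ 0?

77

Treat each shell separately and count matching orbitals:
n=2 → 2; n=3 → 5; n=4 → 9; n=5 → 14; n=6 → 20; n=7 → 27.
Total orbitals: 2 + 5 + 9 + 14 + 20 + 27 = 77.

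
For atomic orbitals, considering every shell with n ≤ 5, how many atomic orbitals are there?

Total orbitals = 1² + 2² + 3² + 4² + 5² = 55.

55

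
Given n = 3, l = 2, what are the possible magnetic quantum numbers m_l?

-2, -1, 0, 1, 2

m_l takes every integer from −l to +l. With l = 2 that gives the 5 values -2, -1, 0, 1, 2.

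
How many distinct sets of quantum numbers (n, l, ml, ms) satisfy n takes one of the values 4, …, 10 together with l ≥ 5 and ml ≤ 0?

Count contributing orbitals for each principal shell:
n=6 → 6; n=7 → 13; n=8 → 21; n=9 → 30; n=10 → 40.
Orbitals: 6 + 13 + 21 + 30 + 40 = 110. Including both spin states (ms = ±1/2) gives 2 × 110 = 220 states.

220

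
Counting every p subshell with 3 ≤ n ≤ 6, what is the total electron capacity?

A p subshell (ℓ = 1) exists for every n ≥ 2, so shells n = 3, 4, 5, 6 each contribute one — 4 subshells.
Since each p subshell holds 2(2·1+1) = 6 electrons, the total is 4 × 6 = 24.

24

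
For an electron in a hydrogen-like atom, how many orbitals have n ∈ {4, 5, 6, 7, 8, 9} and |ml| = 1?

Treat each shell separately and count matching orbitals:
n=4 → 6; n=5 → 8; n=6 → 10; n=7 → 12; n=8 → 14; n=9 → 16.
Total orbitals: 6 + 8 + 10 + 12 + 14 + 16 = 66.

66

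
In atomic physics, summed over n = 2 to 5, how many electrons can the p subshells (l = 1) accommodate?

A p subshell (l = 1) exists for every n ≥ 2, so shells n = 2, 3, 4, 5 each contribute one — 4 subshells.
Since each p subshell holds 2(2·1+1) = 6 electrons, the total is 4 × 6 = 24.

24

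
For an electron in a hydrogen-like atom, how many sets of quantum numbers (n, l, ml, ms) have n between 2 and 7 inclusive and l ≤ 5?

252

Go shell by shell, enumerating (l, ml) with l ≤ 5:
n=2 → 4; n=3 → 9; n=4 → 16; n=5 → 25; n=6 → 36; n=7 → 36.
Orbitals: 4 + 9 + 16 + 25 + 36 + 36 = 126. Including both spin states (ms = ±1/2) gives 2 × 126 = 252 states.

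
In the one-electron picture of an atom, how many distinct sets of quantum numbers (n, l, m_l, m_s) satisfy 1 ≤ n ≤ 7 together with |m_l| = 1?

Count contributing orbitals for each principal shell:
n=2 → 2; n=3 → 4; n=4 → 6; n=5 → 8; n=6 → 10; n=7 → 12.
Orbitals: 2 + 4 + 6 + 8 + 10 + 12 = 42. Including both spin states (m_s = ±1/2) gives 2 × 42 = 84 states.

84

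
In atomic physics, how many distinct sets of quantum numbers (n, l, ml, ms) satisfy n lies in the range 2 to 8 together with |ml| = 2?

Work shell by shell — for each n, count the (l, ml) pairs that satisfy |ml| = 2:
n=3 → 2; n=4 → 4; n=5 → 6; n=6 → 8; n=7 → 10; n=8 → 12.
Orbitals: 2 + 4 + 6 + 8 + 10 + 12 = 42. Including both spin states (ms = ±1/2) gives 2 × 42 = 84 states.

84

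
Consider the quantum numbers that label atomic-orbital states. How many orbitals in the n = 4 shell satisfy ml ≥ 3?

1

With n = 4 the allowed l are 0, 1, …, 3.
Orbitals with ml ≥ 3, by l: l=3 → 1.
Total orbitals: 1.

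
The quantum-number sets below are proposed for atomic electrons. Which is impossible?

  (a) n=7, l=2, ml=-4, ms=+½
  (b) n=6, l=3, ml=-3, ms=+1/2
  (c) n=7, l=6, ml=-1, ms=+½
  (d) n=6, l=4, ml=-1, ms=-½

(a) has |ml| = 4 > l = 2, violating −l ≤ ml ≤ l.
The remaining sets (b), (c), (d) satisfy all four rules.

(a)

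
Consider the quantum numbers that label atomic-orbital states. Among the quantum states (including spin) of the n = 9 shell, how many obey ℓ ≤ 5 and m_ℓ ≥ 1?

30

The n = 9 shell has ℓ = 0 through 8; check each.
Per ℓ-value: ℓ=1 → 1; ℓ=2 → 2; ℓ=3 → 3; ℓ=4 → 4; ℓ=5 → 5.
Orbitals: 1 + 2 + 3 + 4 + 5 = 15. Each orbital carries two spin states, so 15 × 2 = 30 states.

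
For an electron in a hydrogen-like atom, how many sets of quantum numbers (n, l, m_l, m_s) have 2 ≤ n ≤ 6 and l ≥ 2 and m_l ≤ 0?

80

Work shell by shell — for each n, count the (l, m_l) pairs that satisfy l ≥ 2 and m_l ≤ 0:
n=3 → 3; n=4 → 7; n=5 → 12; n=6 → 18.
Orbitals: 3 + 7 + 12 + 18 = 40. Including both spin states (m_s = ±1/2) gives 2 × 40 = 80 states.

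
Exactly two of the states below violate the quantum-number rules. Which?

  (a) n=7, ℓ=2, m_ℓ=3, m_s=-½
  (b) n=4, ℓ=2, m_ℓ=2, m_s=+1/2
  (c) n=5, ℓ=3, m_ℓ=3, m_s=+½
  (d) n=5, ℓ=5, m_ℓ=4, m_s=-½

(a) has |m_ℓ| = 3 > ℓ = 2, violating −ℓ ≤ m_ℓ ≤ ℓ.
(d) has ℓ = 5 ≥ n = 5, violating 0 ≤ ℓ ≤ n−1.
The remaining sets (b), (c) satisfy all four rules.

(a) and (d)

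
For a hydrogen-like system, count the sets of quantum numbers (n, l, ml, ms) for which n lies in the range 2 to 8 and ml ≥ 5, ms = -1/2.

10

Go shell by shell, enumerating (l, ml) with ml ≥ 5:
n=6 → 1; n=7 → 3; n=8 → 6.
Orbitals: 1 + 3 + 6 = 10. With ms fixed to -1/2 there is one state per orbital, so 10 states.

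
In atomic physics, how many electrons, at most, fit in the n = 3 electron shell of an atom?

A shell holds 2n² electrons: 2 × 3² = 2 × 9 = 18.

18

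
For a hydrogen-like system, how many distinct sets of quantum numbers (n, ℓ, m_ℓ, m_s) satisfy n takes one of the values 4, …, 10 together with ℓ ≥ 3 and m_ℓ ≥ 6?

Work shell by shell — for each n, count the (ℓ, m_ℓ) pairs that satisfy ℓ ≥ 3 and m_ℓ ≥ 6:
n=7 → 1; n=8 → 3; n=9 → 6; n=10 → 10.
Orbitals: 1 + 3 + 6 + 10 = 20. Including both spin states (m_s = ±1/2) gives 2 × 20 = 40 states.

40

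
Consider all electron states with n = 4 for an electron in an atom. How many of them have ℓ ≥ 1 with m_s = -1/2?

Per ℓ-value: ℓ=1 → 3; ℓ=2 → 5; ℓ=3 → 7.
Orbitals: 3 + 5 + 7 = 15. With m_s fixed to a single value there is one state per orbital, giving 15 states.

15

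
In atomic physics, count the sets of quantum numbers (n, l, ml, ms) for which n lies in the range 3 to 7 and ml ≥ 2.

Count contributing orbitals for each principal shell:
n=3 → 1; n=4 → 3; n=5 → 6; n=6 → 10; n=7 → 15.
Orbitals: 1 + 3 + 6 + 10 + 15 = 35. Including both spin states (ms = ±1/2) gives 2 × 35 = 70 states.

70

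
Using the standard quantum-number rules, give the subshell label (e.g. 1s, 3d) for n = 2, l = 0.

l = 0 corresponds to the letter 's', so the subshell is 2s.

2s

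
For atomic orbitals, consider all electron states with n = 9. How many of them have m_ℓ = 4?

Go through ℓ = 0, …, 8 (the values permitted for n = 9).
Contributions: ℓ=4 → 1; ℓ=5 → 1; ℓ=6 → 1; ℓ=7 → 1; ℓ=8 → 1.
Orbitals: 1 + 1 + 1 + 1 + 1 = 5. Each orbital carries two spin states, so 5 × 2 = 10 states.

10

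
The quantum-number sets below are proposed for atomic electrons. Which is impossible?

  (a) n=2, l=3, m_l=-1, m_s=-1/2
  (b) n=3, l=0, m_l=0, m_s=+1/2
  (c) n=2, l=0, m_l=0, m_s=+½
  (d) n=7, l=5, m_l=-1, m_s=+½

(a) has l = 3 ≥ n = 2, violating 0 ≤ l ≤ n−1.
The remaining sets (b), (c), (d) satisfy all four rules.

(a)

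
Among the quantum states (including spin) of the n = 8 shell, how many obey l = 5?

Orbitals with l = 5, by l: l=5 → 11.
Orbitals: 11. Each orbital carries two spin states, so 11 × 2 = 22 states.

22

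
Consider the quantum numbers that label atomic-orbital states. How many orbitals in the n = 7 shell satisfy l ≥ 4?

33

For n = 7, l ranges over 0 … 6.
The (l, m_l) pairs meeting l ≥ 4 give: l=4 → 9; l=5 → 11; l=6 → 13.
Total orbitals: 9 + 11 + 13 = 33.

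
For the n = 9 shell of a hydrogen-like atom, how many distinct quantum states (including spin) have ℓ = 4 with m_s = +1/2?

With n = 9 the allowed ℓ are 0, 1, …, 8.
The (ℓ, m_ℓ) pairs meeting ℓ = 4 give: ℓ=4 → 9.
Orbitals: 9. With m_s fixed to a single value there is one state per orbital, giving 9 states.

9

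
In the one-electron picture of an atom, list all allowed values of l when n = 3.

l is an integer with 0 ≤ l ≤ n−1, so for n = 3: l = 0, 1, 2.

0, 1, 2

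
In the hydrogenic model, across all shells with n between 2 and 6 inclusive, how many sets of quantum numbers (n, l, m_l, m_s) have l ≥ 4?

Go shell by shell, enumerating (l, m_l) with l ≥ 4:
n=5 → 9; n=6 → 20.
Orbitals: 9 + 20 = 29. Including both spin states (m_s = ±1/2) gives 2 × 29 = 58 states.

58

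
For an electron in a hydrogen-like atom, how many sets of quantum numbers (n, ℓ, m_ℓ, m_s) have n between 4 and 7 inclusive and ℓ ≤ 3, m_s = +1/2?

Per-shell orbital counts meeting the constraint:
n=4 → 16; n=5 → 16; n=6 → 16; n=7 → 16.
Orbitals: 16 + 16 + 16 + 16 = 64. With m_s fixed to +1/2 there is one state per orbital, so 64 states.

64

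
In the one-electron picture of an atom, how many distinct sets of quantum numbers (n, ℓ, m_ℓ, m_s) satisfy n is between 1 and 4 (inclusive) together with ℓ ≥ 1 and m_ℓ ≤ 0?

32

For each n in the range, tally the orbitals obeying ℓ ≥ 1 and m_ℓ ≤ 0:
n=2 → 2; n=3 → 5; n=4 → 9.
Orbitals: 2 + 5 + 9 = 16. Including both spin states (m_s = ±1/2) gives 2 × 16 = 32 states.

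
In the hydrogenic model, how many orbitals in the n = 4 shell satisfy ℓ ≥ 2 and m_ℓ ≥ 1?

5

Contributions: ℓ=2 → 2; ℓ=3 → 3.
Total orbitals: 2 + 3 = 5.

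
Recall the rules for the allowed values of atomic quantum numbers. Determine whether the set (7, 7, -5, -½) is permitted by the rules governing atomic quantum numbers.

Invalid

The orbital quantum number must satisfy 0 ≤ ℓ ≤ n−1. With n = 7 the allowed ℓ values are 0, 1, 2, 3, 4, 5, 6, so ℓ = 7 is out of range.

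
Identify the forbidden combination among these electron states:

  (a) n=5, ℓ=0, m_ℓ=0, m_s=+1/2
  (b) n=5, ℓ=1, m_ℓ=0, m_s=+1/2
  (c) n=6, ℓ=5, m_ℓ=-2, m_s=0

(c)

(c) has m_s = 0, but an electron's spin must be ±1/2.
The remaining sets (a), (b) satisfy all four rules.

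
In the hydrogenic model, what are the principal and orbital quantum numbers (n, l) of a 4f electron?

n = 4, l = 3

The leading integer gives n = 4; the letter 'f' means l = 3.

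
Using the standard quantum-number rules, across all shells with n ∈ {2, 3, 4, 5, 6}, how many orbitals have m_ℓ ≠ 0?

Go shell by shell, enumerating (ℓ, m_ℓ) with m_ℓ ≠ 0:
n=2 → 2; n=3 → 6; n=4 → 12; n=5 → 20; n=6 → 30.
Total orbitals: 2 + 6 + 12 + 20 + 30 = 70.

70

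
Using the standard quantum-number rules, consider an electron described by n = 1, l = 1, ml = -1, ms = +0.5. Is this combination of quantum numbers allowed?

The orbital quantum number must satisfy 0 ≤ l ≤ n−1. With n = 1 the allowed l values are 0, so l = 1 is out of range.

Not allowed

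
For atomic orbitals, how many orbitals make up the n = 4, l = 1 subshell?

3

A subshell has 2l+1 orbitals; with l = 1, that's 3.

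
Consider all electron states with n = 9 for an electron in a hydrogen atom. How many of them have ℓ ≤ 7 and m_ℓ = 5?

Per ℓ-value: ℓ=5 → 1; ℓ=6 → 1; ℓ=7 → 1.
Orbitals: 1 + 1 + 1 = 3. Each orbital carries two spin states, so 3 × 2 = 6 states.

6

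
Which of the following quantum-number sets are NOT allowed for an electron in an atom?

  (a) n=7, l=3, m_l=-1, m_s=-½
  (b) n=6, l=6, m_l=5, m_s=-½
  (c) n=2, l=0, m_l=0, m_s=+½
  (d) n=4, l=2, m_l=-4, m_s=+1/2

(b) has l = 6 ≥ n = 6, violating 0 ≤ l ≤ n−1.
(d) has |m_l| = 4 > l = 2, violating −l ≤ m_l ≤ l.
The remaining sets (a), (c) satisfy all four rules.

(b) and (d)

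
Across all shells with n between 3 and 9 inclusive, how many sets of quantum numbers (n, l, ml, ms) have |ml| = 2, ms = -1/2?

Go shell by shell, enumerating (l, ml) with |ml| = 2:
n=3 → 2; n=4 → 4; n=5 → 6; n=6 → 8; n=7 → 10; n=8 → 12; n=9 → 14.
Orbitals: 2 + 4 + 6 + 8 + 10 + 12 + 14 = 56. With ms fixed to -1/2 there is one state per orbital, so 56 states.

56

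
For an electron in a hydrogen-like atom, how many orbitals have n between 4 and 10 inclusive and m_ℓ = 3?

For each n in the range, tally the orbitals obeying m_ℓ = 3:
n=4 → 1; n=5 → 2; n=6 → 3; n=7 → 4; n=8 → 5; n=9 → 6; n=10 → 7.
Total orbitals: 1 + 2 + 3 + 4 + 5 + 6 + 7 = 28.

28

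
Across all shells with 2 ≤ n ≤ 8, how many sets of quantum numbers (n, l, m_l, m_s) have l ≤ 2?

116

Work shell by shell — for each n, count the (l, m_l) pairs that satisfy l ≤ 2:
n=2 → 4; n=3 → 9; n=4 → 9; n=5 → 9; n=6 → 9; n=7 → 9; n=8 → 9.
Orbitals: 4 + 9 + 9 + 9 + 9 + 9 + 9 = 58. Including both spin states (m_s = ±1/2) gives 2 × 58 = 116 states.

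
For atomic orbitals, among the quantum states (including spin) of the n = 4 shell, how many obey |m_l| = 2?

For n = 4, l ranges over 0 … 3.
Contributions: l=2 → 2; l=3 → 2.
Orbitals: 2 + 2 = 4. Each orbital carries two spin states, so 4 × 2 = 8 states.

8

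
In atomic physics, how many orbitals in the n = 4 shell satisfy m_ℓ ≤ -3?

1

Go through ℓ = 0, …, 3 (the values permitted for n = 4).
Orbitals with m_ℓ ≤ -3, by ℓ: ℓ=3 → 1.
Total orbitals: 1.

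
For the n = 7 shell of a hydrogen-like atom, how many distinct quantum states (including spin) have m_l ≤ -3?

For n = 7, l ranges over 0 … 6.
Per l-value: l=3 → 1; l=4 → 2; l=5 → 3; l=6 → 4.
Orbitals: 1 + 2 + 3 + 4 = 10. Each orbital carries two spin states, so 10 × 2 = 20 states.

20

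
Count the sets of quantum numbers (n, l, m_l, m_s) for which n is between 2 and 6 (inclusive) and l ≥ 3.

For each n in the range, tally the orbitals obeying l ≥ 3:
n=4 → 7; n=5 → 16; n=6 → 27.
Orbitals: 7 + 16 + 27 = 50. Including both spin states (m_s = ±1/2) gives 2 × 50 = 100 states.

100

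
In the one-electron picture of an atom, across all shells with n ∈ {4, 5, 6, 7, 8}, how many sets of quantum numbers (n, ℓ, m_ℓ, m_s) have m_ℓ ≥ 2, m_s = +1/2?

Work shell by shell — for each n, count the (ℓ, m_ℓ) pairs that satisfy m_ℓ ≥ 2:
n=4 → 3; n=5 → 6; n=6 → 10; n=7 → 15; n=8 → 21.
Orbitals: 3 + 6 + 10 + 15 + 21 = 55. With m_s fixed to +1/2 there is one state per orbital, so 55 states.

55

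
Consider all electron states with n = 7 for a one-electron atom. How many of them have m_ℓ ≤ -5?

The n = 7 shell has ℓ = 0 through 6; check each.
Orbitals with m_ℓ ≤ -5, by ℓ: ℓ=5 → 1; ℓ=6 → 2.
Orbitals: 1 + 2 = 3. Each orbital carries two spin states, so 3 × 2 = 6 states.

6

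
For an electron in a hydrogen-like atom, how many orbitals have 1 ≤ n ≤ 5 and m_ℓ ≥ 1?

Work shell by shell — for each n, count the (ℓ, m_ℓ) pairs that satisfy m_ℓ ≥ 1:
n=2 → 1; n=3 → 3; n=4 → 6; n=5 → 10.
Total orbitals: 1 + 3 + 6 + 10 = 20.

20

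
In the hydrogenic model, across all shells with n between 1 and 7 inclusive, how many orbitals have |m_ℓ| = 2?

30

Go shell by shell, enumerating (ℓ, m_ℓ) with |m_ℓ| = 2:
n=3 → 2; n=4 → 4; n=5 → 6; n=6 → 8; n=7 → 10.
Total orbitals: 2 + 4 + 6 + 8 + 10 = 30.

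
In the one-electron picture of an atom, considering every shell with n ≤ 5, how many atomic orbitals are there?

Total orbitals = 1² + 2² + 3² + 4² + 5² = 55.

55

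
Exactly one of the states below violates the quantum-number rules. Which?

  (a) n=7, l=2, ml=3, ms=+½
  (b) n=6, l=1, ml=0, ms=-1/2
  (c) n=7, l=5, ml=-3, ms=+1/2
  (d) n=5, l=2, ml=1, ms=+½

(a) has |ml| = 3 > l = 2, violating −l ≤ ml ≤ l.
The remaining sets (b), (c), (d) satisfy all four rules.

(a)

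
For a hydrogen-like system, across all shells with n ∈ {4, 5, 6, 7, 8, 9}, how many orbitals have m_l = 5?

For each n in the range, tally the orbitals obeying m_l = 5:
n=6 → 1; n=7 → 2; n=8 → 3; n=9 → 4.
Total orbitals: 1 + 2 + 3 + 4 = 10.

10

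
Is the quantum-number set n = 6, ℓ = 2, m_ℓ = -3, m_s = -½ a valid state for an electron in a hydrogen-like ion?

The magnetic quantum number must satisfy −ℓ ≤ m_ℓ ≤ ℓ. With ℓ = 2, m_ℓ can only be -2, -1, 0, 1, 2, so m_ℓ = -3 is forbidden.

Not allowed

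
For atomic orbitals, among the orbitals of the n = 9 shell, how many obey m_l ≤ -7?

3

Contributions: l=7 → 1; l=8 → 2.
Total orbitals: 1 + 2 = 3.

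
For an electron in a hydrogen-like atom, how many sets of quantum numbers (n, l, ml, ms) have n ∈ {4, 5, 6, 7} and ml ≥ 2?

68

Per-shell orbital counts meeting the constraint:
n=4 → 3; n=5 → 6; n=6 → 10; n=7 → 15.
Orbitals: 3 + 6 + 10 + 15 = 34. Including both spin states (ms = ±1/2) gives 2 × 34 = 68 states.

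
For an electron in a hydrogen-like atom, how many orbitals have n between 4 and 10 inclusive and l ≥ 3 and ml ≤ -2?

112

Per-shell orbital counts meeting the constraint:
n=4 → 2; n=5 → 5; n=6 → 9; n=7 → 14; n=8 → 20; n=9 → 27; n=10 → 35.
Total orbitals: 2 + 5 + 9 + 14 + 20 + 27 + 35 = 112.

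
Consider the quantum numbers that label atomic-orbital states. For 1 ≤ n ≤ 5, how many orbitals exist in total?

Total orbitals = 1² + 2² + 3² + 4² + 5² = 55.

55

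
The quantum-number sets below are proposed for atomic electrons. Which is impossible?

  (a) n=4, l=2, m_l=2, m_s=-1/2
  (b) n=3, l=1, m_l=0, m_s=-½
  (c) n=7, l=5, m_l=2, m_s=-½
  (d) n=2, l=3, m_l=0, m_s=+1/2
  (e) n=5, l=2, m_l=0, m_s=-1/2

(d) has l = 3 ≥ n = 2, violating 0 ≤ l ≤ n−1.
The remaining sets (a), (b), (c), (e) satisfy all four rules.

(d)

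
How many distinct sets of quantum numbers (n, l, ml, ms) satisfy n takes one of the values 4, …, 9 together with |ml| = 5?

40

Treat each shell separately and count matching orbitals:
n=6 → 2; n=7 → 4; n=8 → 6; n=9 → 8.
Orbitals: 2 + 4 + 6 + 8 = 20. Including both spin states (ms = ±1/2) gives 2 × 20 = 40 states.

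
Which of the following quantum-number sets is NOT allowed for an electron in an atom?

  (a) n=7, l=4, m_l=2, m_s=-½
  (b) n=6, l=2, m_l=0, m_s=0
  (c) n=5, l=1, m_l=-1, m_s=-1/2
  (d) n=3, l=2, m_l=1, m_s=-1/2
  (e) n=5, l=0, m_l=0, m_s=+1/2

(b) has m_s = 0, but an electron's spin must be ±1/2.
The remaining sets (a), (c), (d), (e) satisfy all four rules.

(b)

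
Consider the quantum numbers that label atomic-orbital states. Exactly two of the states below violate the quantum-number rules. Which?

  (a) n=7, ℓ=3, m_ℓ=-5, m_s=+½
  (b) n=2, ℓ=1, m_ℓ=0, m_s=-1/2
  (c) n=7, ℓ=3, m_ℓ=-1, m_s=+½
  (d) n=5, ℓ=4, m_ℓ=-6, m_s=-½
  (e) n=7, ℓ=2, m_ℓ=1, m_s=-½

(a) and (d)

(a) has |m_ℓ| = 5 > ℓ = 3, violating −ℓ ≤ m_ℓ ≤ ℓ.
(d) has |m_ℓ| = 6 > ℓ = 4, violating −ℓ ≤ m_ℓ ≤ ℓ.
The remaining sets (b), (c), (e) satisfy all four rules.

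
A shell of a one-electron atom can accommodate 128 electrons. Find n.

2n² = 128 ⇒ n² = 64 ⇒ n = 8.

n = 8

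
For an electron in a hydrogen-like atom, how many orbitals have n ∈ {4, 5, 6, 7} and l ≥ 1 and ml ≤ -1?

52

For each n in the range, tally the orbitals obeying l ≥ 1 and ml ≤ -1:
n=4 → 6; n=5 → 10; n=6 → 15; n=7 → 21.
Total orbitals: 6 + 10 + 15 + 21 = 52.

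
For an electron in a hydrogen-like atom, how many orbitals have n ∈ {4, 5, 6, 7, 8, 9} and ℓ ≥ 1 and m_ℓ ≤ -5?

Per-shell orbital counts meeting the constraint:
n=6 → 1; n=7 → 3; n=8 → 6; n=9 → 10.
Total orbitals: 1 + 3 + 6 + 10 = 20.

20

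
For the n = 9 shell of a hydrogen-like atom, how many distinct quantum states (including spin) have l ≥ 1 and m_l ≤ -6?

For n = 9, l ranges over 0 … 8.
Per l-value: l=6 → 1; l=7 → 2; l=8 → 3.
Orbitals: 1 + 2 + 3 = 6. Each orbital carries two spin states, so 6 × 2 = 12 states.

12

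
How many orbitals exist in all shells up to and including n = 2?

5

Total orbitals = 1² + 2² = 5.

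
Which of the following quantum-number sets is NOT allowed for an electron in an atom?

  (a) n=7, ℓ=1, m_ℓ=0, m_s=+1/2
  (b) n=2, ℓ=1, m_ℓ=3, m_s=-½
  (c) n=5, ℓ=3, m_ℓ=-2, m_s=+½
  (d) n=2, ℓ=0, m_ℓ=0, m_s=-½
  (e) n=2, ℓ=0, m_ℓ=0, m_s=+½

(b) has |m_ℓ| = 3 > ℓ = 1, violating −ℓ ≤ m_ℓ ≤ ℓ.
The remaining sets (a), (c), (d), (e) satisfy all four rules.

(b)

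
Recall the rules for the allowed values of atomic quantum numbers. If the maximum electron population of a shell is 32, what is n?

2n² = 32 ⇒ n² = 16 ⇒ n = 4.

n = 4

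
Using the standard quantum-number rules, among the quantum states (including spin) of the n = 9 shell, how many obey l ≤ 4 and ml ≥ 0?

30

For n = 9, l ranges over 0 … 8.
Per l-value: l=0 → 1; l=1 → 2; l=2 → 3; l=3 → 4; l=4 → 5.
Orbitals: 1 + 2 + 3 + 4 + 5 = 15. Each orbital carries two spin states, so 15 × 2 = 30 states.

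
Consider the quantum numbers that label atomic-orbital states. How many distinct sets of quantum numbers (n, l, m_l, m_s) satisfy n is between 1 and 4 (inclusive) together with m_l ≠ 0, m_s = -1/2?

Count contributing orbitals for each principal shell:
n=2 → 2; n=3 → 6; n=4 → 12.
Orbitals: 2 + 6 + 12 = 20. With m_s fixed to -1/2 there is one state per orbital, so 20 states.

20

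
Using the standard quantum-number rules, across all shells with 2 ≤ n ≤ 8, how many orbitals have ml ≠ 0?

Treat each shell separately and count matching orbitals:
n=2 → 2; n=3 → 6; n=4 → 12; n=5 → 20; n=6 → 30; n=7 → 42; n=8 → 56.
Total orbitals: 2 + 6 + 12 + 20 + 30 + 42 + 56 = 168.

168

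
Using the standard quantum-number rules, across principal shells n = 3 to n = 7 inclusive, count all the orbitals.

Shell n has n² orbitals: 3²=9 + 4²=16 + 5²=25 + 6²=36 + 7²=49 = 135 orbitals.

135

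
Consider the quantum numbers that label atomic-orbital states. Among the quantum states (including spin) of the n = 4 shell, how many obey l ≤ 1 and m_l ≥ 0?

Go through l = 0, …, 3 (the values permitted for n = 4).
Contributions: l=0 → 1; l=1 → 2.
Orbitals: 1 + 2 = 3. Each orbital carries two spin states, so 3 × 2 = 6 states.

6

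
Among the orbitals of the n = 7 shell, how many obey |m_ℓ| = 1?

With n = 7 the allowed ℓ are 0, 1, …, 6.
Per ℓ-value: ℓ=1 → 2; ℓ=2 → 2; ℓ=3 → 2; ℓ=4 → 2; ℓ=5 → 2; ℓ=6 → 2.
Total orbitals: 2 + 2 + 2 + 2 + 2 + 2 = 12.

12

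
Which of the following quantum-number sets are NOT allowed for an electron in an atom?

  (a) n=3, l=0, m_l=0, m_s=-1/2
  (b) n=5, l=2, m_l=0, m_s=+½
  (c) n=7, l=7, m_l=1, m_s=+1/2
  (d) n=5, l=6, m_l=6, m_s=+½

(c) and (d)

(c) has l = 7 ≥ n = 7, violating 0 ≤ l ≤ n−1.
(d) has l = 6 ≥ n = 5, violating 0 ≤ l ≤ n−1.
The remaining sets (a), (b) satisfy all four rules.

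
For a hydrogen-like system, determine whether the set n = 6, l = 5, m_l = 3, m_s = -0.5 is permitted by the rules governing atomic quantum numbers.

n = 6 is a positive integer. l = 5 satisfies 0 ≤ l ≤ n−1 = 5. m_l = 3 lies in the range −l … +l (here −5 … 5). m_s = -1/2 is one of ±1/2.
All four constraints are satisfied.

Yes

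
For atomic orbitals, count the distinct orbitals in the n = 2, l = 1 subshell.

A subshell has 2l+1 orbitals; with l = 1, that's 3.

3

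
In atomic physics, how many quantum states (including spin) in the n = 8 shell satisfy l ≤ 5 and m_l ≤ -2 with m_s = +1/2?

10

With n = 8 the allowed l are 0, 1, …, 7.
Per l-value: l=2 → 1; l=3 → 2; l=4 → 3; l=5 → 4.
Orbitals: 1 + 2 + 3 + 4 = 10. With m_s fixed to a single value there is one state per orbital, giving 10 states.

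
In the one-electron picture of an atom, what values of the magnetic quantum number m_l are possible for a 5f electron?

The 5f subshell has l = 3, and m_l takes every integer from −l to +l. With l = 3 that gives the 7 values -3, -2, -1, 0, 1, 2, 3.

-3, -2, -1, 0, 1, 2, 3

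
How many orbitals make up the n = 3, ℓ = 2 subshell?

5

A subshell has 2ℓ+1 orbitals; with ℓ = 2, that's 5.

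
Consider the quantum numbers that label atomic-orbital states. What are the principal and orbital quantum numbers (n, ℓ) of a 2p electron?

n = 2, ℓ = 1

The leading integer gives n = 2; the letter 'p' means ℓ = 1.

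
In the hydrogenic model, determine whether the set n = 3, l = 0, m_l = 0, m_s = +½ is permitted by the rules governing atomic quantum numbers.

n = 3 is a positive integer. l = 0 satisfies 0 ≤ l ≤ n−1 = 2. m_l = 0 lies in the range −l … +l (here 0). m_s = +1/2 is one of ±1/2.
All four constraints are satisfied.

Yes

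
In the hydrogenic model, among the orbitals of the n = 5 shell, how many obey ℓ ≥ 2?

With n = 5 the allowed ℓ are 0, 1, …, 4.
Orbitals with ℓ ≥ 2, by ℓ: ℓ=2 → 5; ℓ=3 → 7; ℓ=4 → 9.
Total orbitals: 5 + 7 + 9 = 21.

21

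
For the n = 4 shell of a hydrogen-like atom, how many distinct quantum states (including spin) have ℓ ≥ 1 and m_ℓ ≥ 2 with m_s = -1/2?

Per ℓ-value: ℓ=2 → 1; ℓ=3 → 2.
Orbitals: 1 + 2 = 3. With m_s fixed to a single value there is one state per orbital, giving 3 states.

3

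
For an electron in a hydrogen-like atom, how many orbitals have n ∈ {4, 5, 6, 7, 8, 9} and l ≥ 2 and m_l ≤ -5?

For each n in the range, tally the orbitals obeying l ≥ 2 and m_l ≤ -5:
n=6 → 1; n=7 → 3; n=8 → 6; n=9 → 10.
Total orbitals: 1 + 3 + 6 + 10 = 20.

20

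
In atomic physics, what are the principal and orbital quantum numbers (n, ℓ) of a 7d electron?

n = 7, ℓ = 2

The leading integer gives n = 7; the letter 'd' means ℓ = 2.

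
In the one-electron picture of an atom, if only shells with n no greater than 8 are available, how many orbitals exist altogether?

204

Total orbitals = 1² + 2² + 3² + 4² + 5² + 6² + 7² + 8² = 204.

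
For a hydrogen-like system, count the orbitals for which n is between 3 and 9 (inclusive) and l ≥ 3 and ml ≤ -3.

Work shell by shell — for each n, count the (l, ml) pairs that satisfy l ≥ 3 and ml ≤ -3:
n=4 → 1; n=5 → 3; n=6 → 6; n=7 → 10; n=8 → 15; n=9 → 21.
Total orbitals: 1 + 3 + 6 + 10 + 15 + 21 = 56.

56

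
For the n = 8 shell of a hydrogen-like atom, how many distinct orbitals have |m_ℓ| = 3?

The n = 8 shell has ℓ = 0 through 7; check each.
Orbitals with |m_ℓ| = 3, by ℓ: ℓ=3 → 2; ℓ=4 → 2; ℓ=5 → 2; ℓ=6 → 2; ℓ=7 → 2.
Total orbitals: 2 + 2 + 2 + 2 + 2 = 10.

10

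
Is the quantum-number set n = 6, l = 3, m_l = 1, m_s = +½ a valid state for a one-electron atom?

Valid

n = 6 is a positive integer. l = 3 satisfies 0 ≤ l ≤ n−1 = 5. m_l = 1 lies in the range −l … +l (here −3 … 3). m_s = +1/2 is one of ±1/2.
All four constraints are satisfied.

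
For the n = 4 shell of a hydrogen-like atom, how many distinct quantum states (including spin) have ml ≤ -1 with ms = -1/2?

Go through l = 0, …, 3 (the values permitted for n = 4).
Per l-value: l=1 → 1; l=2 → 2; l=3 → 3.
Orbitals: 1 + 2 + 3 = 6. With ms fixed to a single value there is one state per orbital, giving 6 states.

6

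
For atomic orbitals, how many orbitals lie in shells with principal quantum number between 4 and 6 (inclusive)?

77

Shell n has n² orbitals: 4²=16 + 5²=25 + 6²=36 = 77 orbitals.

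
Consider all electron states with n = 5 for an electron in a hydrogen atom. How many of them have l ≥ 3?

32

Go through l = 0, …, 4 (the values permitted for n = 5).
Contributions: l=3 → 7; l=4 → 9.
Orbitals: 7 + 9 = 16. Each orbital carries two spin states, so 16 × 2 = 32 states.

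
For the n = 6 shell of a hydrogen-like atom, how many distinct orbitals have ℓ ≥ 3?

27

Contributions: ℓ=3 → 7; ℓ=4 → 9; ℓ=5 → 11.
Total orbitals: 7 + 9 + 11 = 27.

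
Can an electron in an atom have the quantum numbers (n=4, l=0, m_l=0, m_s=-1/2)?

n = 4 is a positive integer. l = 0 satisfies 0 ≤ l ≤ n−1 = 3. m_l = 0 lies in the range −l … +l (here 0). m_s = -1/2 is one of ±1/2.
All four constraints are satisfied.

Yes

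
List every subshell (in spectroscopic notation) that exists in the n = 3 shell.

3s, 3p, 3d

For n = 3, l runs from 0 to 2. In spectroscopic notation l = 0,1,2,… ↔ s,p,d,f,g,h,i, so the subshells are 3s, 3p, 3d.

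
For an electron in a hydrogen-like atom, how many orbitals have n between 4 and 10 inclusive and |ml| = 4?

42

Work shell by shell — for each n, count the (l, ml) pairs that satisfy |ml| = 4:
n=5 → 2; n=6 → 4; n=7 → 6; n=8 → 8; n=9 → 10; n=10 → 12.
Total orbitals: 2 + 4 + 6 + 8 + 10 + 12 = 42.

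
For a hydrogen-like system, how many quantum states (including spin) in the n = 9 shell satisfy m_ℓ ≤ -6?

12

With n = 9 the allowed ℓ are 0, 1, …, 8.
Contributions: ℓ=6 → 1; ℓ=7 → 2; ℓ=8 → 3.
Orbitals: 1 + 2 + 3 = 6. Each orbital carries two spin states, so 6 × 2 = 12 states.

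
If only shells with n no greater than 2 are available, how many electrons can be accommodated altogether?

Total orbitals = 1² + 2² = 5. Doubling for spin gives 10 electrons.

10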